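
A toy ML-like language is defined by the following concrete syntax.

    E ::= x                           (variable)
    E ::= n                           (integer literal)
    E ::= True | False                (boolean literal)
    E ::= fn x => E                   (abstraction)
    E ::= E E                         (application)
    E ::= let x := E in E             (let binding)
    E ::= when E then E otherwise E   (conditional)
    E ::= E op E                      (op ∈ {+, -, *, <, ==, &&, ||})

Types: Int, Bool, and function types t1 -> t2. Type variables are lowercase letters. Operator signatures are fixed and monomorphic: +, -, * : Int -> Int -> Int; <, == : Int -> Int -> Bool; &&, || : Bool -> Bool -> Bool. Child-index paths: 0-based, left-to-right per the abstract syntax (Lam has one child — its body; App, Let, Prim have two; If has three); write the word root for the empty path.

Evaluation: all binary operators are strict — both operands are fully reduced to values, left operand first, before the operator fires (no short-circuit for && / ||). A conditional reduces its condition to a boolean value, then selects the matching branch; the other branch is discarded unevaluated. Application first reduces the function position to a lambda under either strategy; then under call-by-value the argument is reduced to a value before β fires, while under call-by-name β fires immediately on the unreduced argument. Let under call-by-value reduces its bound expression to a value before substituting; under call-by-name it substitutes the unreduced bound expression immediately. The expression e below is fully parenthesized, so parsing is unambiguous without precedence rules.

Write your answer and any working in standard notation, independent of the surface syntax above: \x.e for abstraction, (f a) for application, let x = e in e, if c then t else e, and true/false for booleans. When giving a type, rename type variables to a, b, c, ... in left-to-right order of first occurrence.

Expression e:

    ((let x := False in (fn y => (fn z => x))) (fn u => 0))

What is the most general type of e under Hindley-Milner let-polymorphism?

Working:
let x : Bool
x : Bool
\z._ : b -> Bool
\y._ : a -> b -> Bool
\u._ : c -> Int
  unify a -> b -> Bool ~ (c -> Int) -> d
  unify a ~ c -> Int
  unify b -> Bool ~ d
_ _ : b -> Bool

Answer: a -> Bool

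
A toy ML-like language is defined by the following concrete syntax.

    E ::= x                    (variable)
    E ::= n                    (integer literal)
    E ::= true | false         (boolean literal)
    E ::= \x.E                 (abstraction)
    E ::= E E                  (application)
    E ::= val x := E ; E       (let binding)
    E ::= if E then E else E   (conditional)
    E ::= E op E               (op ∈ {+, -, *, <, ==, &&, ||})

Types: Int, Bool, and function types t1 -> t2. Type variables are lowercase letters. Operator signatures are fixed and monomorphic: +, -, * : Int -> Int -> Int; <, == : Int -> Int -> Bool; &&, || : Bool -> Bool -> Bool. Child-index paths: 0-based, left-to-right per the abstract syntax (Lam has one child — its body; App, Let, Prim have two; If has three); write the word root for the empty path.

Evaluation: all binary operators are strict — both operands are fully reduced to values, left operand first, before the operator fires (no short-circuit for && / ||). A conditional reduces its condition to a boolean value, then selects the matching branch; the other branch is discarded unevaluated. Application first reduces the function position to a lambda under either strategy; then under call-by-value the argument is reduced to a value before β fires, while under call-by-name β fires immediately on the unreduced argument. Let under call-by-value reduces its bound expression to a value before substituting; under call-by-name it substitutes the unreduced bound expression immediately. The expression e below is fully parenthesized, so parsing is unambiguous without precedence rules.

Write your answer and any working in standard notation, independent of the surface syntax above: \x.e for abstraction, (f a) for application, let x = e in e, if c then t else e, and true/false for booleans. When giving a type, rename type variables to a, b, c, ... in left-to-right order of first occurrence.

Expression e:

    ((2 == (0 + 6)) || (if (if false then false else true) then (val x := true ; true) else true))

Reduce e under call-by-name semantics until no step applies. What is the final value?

Derivation:
step 0: ((2 == (0 + 6)) || (if (if false then false else true) then (let x = true in true) else true))
step 1: [delta@0.1] ((2 == 6) || (if (if false then false else true) then (let x = true in true) else true))
step 2: [delta@0] (false || (if (if false then false else true) then (let x = true in true) else true))
step 3: [if@1.0] (false || (if true then (let x = true in true) else true))
step 4: [if@1] (false || (let x = true in true))
step 5: [let@1] (false || true)
step 6: [delta@root] true

Answer: true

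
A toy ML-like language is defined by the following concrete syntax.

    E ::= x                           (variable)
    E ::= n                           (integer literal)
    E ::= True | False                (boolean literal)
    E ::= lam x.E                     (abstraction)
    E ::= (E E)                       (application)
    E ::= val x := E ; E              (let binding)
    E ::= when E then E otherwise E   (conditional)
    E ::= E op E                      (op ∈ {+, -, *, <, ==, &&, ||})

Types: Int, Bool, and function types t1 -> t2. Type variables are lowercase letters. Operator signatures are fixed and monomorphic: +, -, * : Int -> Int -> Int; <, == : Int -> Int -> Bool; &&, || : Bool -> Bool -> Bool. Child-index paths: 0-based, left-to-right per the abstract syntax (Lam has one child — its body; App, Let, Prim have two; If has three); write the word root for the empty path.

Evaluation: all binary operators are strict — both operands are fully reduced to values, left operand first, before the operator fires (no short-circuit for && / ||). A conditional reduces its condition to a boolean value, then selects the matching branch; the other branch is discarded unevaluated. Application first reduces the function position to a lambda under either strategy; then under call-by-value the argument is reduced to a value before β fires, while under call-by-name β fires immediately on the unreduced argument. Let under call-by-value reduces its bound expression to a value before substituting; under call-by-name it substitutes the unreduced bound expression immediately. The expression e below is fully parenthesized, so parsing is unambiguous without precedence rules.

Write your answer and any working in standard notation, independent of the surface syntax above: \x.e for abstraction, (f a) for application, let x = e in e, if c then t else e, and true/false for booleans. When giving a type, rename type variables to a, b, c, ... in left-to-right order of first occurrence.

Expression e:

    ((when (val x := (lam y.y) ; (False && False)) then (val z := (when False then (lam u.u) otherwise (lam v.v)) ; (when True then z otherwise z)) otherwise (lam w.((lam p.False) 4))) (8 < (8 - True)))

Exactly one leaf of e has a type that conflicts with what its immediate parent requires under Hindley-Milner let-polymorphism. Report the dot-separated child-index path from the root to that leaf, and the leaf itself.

Trace:
y : a
\y._ : a -> a
let x : forall. a -> a
  unify Bool ~ Bool
  unify Bool ~ Bool
  unify Bool ~ Bool
  unify Bool ~ Bool
u : b
\u._ : b -> b
v : c
\v._ : c -> c
  unify b -> b ~ c -> c
  unify b ~ c
  unify c ~ c
let z : forall. c -> c
  unify Bool ~ Bool
z : d -> d
z : e -> e
  unify d -> d ~ e -> e
  unify d ~ e
  unify e ~ e
\p._ : g -> Bool
  unify g -> Bool ~ Int -> h
  unify g ~ Int
  unify Bool ~ h
_ _ : Bool
\w._ : f -> Bool
  unify e -> e ~ f -> Bool
  unify e ~ f
  unify f ~ Bool
  unify Int ~ Int
  unify Int ~ Int
  unify Bool ~ Int
  FAIL: mismatch Bool ~ Int

Answer: 1.1.1 : true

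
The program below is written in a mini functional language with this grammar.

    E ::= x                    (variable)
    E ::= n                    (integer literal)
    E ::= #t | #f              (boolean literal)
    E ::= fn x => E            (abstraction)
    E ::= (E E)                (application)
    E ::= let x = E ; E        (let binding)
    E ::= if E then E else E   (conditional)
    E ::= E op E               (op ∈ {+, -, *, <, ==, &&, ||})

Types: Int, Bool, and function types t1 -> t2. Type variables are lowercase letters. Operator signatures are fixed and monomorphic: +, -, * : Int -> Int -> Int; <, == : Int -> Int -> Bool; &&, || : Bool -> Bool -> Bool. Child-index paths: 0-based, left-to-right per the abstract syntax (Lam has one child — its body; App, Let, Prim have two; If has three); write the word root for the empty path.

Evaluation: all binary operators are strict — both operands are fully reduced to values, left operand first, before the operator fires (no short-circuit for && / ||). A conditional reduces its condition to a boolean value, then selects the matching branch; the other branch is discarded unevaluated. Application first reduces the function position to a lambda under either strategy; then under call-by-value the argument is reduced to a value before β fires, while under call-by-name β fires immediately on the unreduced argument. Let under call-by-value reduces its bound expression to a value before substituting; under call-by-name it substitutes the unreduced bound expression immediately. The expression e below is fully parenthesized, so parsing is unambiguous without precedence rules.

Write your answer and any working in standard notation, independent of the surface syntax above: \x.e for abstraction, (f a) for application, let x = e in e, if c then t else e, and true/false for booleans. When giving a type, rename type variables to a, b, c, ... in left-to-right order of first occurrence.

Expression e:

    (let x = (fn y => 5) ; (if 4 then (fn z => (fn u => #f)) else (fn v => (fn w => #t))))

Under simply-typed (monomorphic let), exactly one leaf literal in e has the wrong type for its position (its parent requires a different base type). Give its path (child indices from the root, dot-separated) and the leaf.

Working:
\y._ : a -> Int
let x : a -> Int
  unify Int ~ Bool
  FAIL: mismatch Int ~ Bool

Answer: 1.0 : 4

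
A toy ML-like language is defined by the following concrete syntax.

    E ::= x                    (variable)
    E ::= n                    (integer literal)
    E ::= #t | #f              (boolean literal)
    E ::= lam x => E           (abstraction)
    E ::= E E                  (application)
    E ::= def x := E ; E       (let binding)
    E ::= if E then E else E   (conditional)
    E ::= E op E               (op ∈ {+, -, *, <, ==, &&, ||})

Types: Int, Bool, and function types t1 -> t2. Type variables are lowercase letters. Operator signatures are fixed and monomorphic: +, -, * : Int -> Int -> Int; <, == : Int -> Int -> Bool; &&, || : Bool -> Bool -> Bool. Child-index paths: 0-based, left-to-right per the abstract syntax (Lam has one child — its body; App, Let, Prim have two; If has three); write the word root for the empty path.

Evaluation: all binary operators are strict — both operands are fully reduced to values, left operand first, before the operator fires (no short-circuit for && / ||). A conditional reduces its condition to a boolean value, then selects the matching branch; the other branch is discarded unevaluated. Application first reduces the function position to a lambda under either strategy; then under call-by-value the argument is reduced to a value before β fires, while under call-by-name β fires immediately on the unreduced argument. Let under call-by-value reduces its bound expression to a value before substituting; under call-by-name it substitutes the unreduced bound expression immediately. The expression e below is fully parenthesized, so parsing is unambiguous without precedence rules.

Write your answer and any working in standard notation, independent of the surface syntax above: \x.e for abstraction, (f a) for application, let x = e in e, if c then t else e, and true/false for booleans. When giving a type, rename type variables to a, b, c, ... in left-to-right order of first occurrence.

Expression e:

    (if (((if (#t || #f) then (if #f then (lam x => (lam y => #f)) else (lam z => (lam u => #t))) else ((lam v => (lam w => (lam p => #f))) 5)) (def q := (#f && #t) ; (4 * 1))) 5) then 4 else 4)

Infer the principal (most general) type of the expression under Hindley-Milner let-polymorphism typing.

Answer: Int

Derivation:
  unify Bool ~ Bool
  unify Bool ~ Bool
  unify Bool ~ Bool
  unify Bool ~ Bool
\y._ : b -> Bool
\x._ : a -> b -> Bool
\u._ : d -> Bool
\z._ : c -> d -> Bool
  unify a -> b -> Bool ~ c -> d -> Bool
  unify a ~ c
  unify b -> Bool ~ d -> Bool
  unify b ~ d
  unify Bool ~ Bool
\p._ : g -> Bool
\w._ : f -> g -> Bool
\v._ : e -> f -> g -> Bool
  unify e -> f -> g -> Bool ~ Int -> h
  unify e ~ Int
  unify f -> g -> Bool ~ h
_ _ : f -> g -> Bool
  unify c -> d -> Bool ~ f -> g -> Bool
  unify c ~ f
  unify d -> Bool ~ g -> Bool
  unify d ~ g
  unify Bool ~ Bool
  unify Bool ~ Bool
  unify Bool ~ Bool
let q : Bool
  unify Int ~ Int
  unify Int ~ Int
  unify f -> g -> Bool ~ Int -> i
  unify f ~ Int
  unify g -> Bool ~ i
_ _ : g -> Bool
  unify g -> Bool ~ Int -> j
  unify g ~ Int
  unify Bool ~ j
_ _ : Bool
  unify Bool ~ Bool
  unify Int ~ Int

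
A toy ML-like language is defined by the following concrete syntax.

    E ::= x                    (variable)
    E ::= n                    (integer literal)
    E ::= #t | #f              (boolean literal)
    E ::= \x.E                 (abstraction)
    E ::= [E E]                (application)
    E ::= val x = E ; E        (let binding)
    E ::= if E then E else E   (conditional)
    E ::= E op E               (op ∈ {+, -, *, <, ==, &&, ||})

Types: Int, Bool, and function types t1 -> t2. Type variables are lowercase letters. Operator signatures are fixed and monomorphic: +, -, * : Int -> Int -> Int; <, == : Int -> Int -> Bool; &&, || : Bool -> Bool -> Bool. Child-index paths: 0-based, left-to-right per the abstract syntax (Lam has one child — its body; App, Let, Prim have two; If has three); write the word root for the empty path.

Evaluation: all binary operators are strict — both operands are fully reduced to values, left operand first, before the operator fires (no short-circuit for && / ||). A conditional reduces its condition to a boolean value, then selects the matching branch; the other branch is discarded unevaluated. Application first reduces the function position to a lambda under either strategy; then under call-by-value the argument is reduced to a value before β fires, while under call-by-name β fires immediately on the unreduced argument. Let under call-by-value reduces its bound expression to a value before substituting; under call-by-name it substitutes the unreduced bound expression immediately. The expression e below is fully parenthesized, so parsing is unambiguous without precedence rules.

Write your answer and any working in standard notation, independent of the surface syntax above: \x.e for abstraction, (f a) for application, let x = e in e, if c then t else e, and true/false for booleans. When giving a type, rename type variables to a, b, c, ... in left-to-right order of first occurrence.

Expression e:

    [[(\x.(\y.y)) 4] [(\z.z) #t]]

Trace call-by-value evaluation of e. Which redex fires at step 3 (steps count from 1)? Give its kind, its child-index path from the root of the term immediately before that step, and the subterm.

Answer: beta at root : ((\y.y) true)

Derivation:
step 0: (((\x.(\y.y)) 4) ((\z.z) true))
step 1: [beta@0] ((\y.y) ((\z.z) true))
step 2: [beta@1] ((\y.y) true)
step 3: [beta@root] true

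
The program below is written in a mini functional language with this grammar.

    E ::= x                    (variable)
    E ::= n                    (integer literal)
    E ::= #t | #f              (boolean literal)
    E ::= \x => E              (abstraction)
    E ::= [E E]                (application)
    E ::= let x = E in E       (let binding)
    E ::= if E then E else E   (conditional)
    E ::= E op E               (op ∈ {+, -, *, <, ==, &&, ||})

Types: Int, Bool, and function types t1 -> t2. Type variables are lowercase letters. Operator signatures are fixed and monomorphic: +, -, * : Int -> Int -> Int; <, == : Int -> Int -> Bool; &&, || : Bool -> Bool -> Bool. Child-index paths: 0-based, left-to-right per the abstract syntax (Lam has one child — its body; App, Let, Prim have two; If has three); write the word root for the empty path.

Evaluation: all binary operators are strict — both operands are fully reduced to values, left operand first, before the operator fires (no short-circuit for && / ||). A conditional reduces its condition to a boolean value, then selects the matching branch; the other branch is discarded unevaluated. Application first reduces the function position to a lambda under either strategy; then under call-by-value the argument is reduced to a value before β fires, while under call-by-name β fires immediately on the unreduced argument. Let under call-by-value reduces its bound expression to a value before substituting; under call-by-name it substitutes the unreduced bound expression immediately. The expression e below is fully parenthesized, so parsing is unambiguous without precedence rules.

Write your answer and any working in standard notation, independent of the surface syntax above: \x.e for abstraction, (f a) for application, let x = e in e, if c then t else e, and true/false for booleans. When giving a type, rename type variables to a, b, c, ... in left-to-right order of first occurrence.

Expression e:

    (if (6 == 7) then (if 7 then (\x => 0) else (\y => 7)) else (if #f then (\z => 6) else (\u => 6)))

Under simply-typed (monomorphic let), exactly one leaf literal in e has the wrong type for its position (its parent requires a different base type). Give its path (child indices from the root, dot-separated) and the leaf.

Derivation:
  unify Int ~ Int
  unify Int ~ Int
  unify Bool ~ Bool
  unify Int ~ Bool
  FAIL: mismatch Int ~ Bool

Answer: 1.0 : 7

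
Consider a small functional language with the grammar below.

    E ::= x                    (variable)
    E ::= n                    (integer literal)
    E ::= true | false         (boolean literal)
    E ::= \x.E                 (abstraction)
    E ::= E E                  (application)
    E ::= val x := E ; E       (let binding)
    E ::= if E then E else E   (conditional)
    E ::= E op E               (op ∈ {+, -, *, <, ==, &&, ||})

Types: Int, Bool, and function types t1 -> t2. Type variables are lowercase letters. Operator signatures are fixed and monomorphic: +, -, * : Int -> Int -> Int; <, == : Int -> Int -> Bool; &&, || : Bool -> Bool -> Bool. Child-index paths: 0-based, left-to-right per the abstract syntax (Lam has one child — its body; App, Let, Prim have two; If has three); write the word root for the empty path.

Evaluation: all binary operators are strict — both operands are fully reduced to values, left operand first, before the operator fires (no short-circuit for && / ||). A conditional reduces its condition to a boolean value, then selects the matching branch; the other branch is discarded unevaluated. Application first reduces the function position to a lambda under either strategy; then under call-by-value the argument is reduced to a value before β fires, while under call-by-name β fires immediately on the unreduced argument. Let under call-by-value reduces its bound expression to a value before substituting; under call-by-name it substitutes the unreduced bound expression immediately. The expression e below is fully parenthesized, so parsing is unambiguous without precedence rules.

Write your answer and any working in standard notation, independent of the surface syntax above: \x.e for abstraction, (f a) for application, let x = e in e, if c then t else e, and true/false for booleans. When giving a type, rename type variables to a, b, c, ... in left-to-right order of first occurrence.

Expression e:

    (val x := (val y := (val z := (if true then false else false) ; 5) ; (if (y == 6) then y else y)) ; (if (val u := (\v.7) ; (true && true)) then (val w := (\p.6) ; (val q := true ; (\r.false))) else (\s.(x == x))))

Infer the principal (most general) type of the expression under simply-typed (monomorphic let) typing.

Working:
  unify Bool ~ Bool
  unify Bool ~ Bool
let z : Bool
let y : Int
y : Int
  unify Int ~ Int
  unify Int ~ Int
  unify Bool ~ Bool
y : Int
y : Int
  unify Int ~ Int
let x : Int
\v._ : a -> Int
let u : a -> Int
  unify Bool ~ Bool
  unify Bool ~ Bool
  unify Bool ~ Bool
\p._ : b -> Int
let w : b -> Int
let q : Bool
\r._ : c -> Bool
x : Int
  unify Int ~ Int
x : Int
  unify Int ~ Int
\s._ : d -> Bool
  unify c -> Bool ~ d -> Bool
  unify c ~ d
  unify Bool ~ Bool

Answer: a -> Bool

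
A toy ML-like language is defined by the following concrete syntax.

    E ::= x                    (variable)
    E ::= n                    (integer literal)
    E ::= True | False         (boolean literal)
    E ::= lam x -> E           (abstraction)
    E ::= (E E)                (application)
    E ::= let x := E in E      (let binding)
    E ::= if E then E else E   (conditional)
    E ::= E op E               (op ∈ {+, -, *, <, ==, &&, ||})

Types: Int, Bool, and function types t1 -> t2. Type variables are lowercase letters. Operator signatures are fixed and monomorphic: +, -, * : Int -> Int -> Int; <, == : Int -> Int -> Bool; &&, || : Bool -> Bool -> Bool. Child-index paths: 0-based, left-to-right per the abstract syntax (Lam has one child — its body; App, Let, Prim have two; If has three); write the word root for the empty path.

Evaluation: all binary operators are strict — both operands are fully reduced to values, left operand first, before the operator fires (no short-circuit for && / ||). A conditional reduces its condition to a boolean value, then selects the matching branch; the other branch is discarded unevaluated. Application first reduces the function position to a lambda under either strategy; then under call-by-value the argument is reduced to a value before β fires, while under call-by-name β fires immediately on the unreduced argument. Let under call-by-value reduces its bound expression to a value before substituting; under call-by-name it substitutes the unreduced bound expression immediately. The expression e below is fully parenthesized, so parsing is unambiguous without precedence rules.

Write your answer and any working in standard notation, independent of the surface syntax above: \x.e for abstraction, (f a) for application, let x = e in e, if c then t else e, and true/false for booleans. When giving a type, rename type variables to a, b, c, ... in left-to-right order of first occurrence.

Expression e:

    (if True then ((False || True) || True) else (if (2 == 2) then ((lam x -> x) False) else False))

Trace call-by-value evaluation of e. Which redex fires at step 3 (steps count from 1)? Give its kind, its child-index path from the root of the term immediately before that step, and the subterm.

Answer: delta at root : (true || true)

Trace:
step 0: (if true then ((false || true) || true) else (if (2 == 2) then ((\x.x) false) else false))
step 1: [if@root] ((false || true) || true)
step 2: [delta@0] (true || true)
step 3: [delta@root] true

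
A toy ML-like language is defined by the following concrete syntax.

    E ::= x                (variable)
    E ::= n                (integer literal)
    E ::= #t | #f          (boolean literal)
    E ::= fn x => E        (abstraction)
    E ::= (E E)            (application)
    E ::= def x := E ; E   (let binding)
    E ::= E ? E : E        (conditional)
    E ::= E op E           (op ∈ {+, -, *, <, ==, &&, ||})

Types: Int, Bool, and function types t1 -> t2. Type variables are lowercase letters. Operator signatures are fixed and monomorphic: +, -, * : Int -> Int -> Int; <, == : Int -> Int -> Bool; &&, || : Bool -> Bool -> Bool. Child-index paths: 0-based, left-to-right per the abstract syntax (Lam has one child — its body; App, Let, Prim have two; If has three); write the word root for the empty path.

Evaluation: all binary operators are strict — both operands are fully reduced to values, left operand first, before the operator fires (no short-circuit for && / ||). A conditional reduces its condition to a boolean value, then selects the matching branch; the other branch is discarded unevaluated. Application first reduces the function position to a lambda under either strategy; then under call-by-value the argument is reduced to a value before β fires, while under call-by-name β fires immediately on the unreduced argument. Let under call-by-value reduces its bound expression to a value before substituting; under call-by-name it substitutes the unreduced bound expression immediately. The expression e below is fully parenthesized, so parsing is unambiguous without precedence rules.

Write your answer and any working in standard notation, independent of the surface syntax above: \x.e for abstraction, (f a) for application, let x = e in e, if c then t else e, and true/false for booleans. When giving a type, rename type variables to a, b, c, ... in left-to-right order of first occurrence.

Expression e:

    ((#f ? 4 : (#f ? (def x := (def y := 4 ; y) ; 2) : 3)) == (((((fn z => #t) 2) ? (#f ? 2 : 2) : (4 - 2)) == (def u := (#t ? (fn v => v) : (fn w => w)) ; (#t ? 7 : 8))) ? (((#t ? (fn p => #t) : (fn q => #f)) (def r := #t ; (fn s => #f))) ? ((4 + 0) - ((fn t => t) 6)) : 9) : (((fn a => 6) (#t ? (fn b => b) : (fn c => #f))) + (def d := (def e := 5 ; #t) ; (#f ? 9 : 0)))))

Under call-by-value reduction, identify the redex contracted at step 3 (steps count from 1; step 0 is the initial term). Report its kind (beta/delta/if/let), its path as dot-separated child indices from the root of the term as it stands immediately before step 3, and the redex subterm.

Answer: beta at 1.0.0.0 : ((\z.true) 2)

Derivation:
step 0: ((if false then 4 else (if false then (let x = (let y = 4 in y) in 2) else 3)) == (if ((if ((\z.true) 2) then (if false then 2 else 2) else (4 - 2)) == (let u = (if true then (\v.v) else (\w.w)) in (if true then 7 else 8))) then (if ((if true then (\p.true) else (\q.false)) (let r = true in (\s.false))) then ((4 + 0) - ((\t.t) 6)) else 9) else (((\a.6) (if true then (\b.b) else (\c.false))) + (let d = (let e = 5 in true) in (if false then 9 else 0)))))
step 1: [if@0] ((if false then (let x = (let y = 4 in y) in 2) else 3) == (if ((if ((\z.true) 2) then (if false then 2 else 2) else (4 - 2)) == (let u = (if true then (\v.v) else (\w.w)) in (if true then 7 else 8))) then (if ((if true then (\p.true) else (\q.false)) (let r = true in (\s.false))) then ((4 + 0) - ((\t.t) 6)) else 9) else (((\a.6) (if true then (\b.b) else (\c.false))) + (let d = (let e = 5 in true) in (if false then 9 else 0)))))
step 2: [if@0] (3 == (if ((if ((\z.true) 2) then (if false then 2 else 2) else (4 - 2)) == (let u = (if true then (\v.v) else (\w.w)) in (if true then 7 else 8))) then (if ((if true then (\p.true) else (\q.false)) (let r = true in (\s.false))) then ((4 + 0) - ((\t.t) 6)) else 9) else (((\a.6) (if true then (\b.b) else (\c.false))) + (let d = (let e = 5 in true) in (if false then 9 else 0)))))
step 3: [beta@1.0.0.0] (3 == (if ((if true then (if false then 2 else 2) else (4 - 2)) == (let u = (if true then (\v.v) else (\w.w)) in (if true then 7 else 8))) then (if ((if true then (\p.true) else (\q.false)) (let r = true in (\s.false))) then ((4 + 0) - ((\t.t) 6)) else 9) else (((\a.6) (if true then (\b.b) else (\c.false))) + (let d = (let e = 5 in true) in (if false then 9 else 0)))))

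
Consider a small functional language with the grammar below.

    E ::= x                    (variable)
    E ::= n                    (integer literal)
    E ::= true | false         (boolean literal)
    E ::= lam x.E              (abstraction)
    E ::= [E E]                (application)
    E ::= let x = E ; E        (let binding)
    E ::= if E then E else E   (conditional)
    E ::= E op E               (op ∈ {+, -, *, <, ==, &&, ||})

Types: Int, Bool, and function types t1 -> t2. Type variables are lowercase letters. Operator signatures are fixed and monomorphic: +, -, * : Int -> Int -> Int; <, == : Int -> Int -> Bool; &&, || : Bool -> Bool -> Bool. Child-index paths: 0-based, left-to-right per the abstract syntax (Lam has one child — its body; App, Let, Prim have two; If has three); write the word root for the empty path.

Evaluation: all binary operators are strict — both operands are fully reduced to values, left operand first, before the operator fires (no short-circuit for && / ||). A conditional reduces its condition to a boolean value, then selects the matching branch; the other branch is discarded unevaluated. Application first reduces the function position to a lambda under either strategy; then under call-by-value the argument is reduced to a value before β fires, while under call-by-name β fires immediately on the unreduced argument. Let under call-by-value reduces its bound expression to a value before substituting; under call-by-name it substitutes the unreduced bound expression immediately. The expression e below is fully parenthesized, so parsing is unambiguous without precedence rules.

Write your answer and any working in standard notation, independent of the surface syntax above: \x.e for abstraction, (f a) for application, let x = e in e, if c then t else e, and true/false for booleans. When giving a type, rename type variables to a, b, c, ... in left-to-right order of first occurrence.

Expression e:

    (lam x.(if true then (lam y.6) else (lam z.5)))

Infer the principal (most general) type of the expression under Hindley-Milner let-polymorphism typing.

Working:
  unify Bool ~ Bool
\y._ : b -> Int
\z._ : c -> Int
  unify b -> Int ~ c -> Int
  unify b ~ c
  unify Int ~ Int
\x._ : a -> c -> Int

Answer: a -> b -> Int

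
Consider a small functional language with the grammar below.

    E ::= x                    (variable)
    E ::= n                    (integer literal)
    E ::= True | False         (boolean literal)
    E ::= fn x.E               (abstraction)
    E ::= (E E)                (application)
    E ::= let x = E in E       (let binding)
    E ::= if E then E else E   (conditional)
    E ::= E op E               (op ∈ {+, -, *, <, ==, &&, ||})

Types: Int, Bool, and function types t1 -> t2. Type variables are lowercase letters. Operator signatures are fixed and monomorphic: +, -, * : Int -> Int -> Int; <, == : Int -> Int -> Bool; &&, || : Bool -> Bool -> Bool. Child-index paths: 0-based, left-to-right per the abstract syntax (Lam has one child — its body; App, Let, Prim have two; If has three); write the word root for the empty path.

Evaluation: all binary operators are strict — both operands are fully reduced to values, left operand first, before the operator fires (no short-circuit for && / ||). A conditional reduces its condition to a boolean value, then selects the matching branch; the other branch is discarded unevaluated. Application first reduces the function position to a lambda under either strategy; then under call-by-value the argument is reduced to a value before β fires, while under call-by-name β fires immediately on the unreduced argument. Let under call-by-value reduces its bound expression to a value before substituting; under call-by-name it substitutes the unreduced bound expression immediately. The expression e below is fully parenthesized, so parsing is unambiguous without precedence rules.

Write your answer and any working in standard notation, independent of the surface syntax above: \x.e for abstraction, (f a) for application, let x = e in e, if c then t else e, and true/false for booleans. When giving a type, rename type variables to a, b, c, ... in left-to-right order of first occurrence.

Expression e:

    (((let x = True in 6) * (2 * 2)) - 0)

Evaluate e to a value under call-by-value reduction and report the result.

Answer: 24

Derivation:
step 0: (((let x = true in 6) * (2 * 2)) - 0)
step 1: [let@0.0] ((6 * (2 * 2)) - 0)
step 2: [delta@0.1] ((6 * 4) - 0)
step 3: [delta@0] (24 - 0)
step 4: [delta@root] 24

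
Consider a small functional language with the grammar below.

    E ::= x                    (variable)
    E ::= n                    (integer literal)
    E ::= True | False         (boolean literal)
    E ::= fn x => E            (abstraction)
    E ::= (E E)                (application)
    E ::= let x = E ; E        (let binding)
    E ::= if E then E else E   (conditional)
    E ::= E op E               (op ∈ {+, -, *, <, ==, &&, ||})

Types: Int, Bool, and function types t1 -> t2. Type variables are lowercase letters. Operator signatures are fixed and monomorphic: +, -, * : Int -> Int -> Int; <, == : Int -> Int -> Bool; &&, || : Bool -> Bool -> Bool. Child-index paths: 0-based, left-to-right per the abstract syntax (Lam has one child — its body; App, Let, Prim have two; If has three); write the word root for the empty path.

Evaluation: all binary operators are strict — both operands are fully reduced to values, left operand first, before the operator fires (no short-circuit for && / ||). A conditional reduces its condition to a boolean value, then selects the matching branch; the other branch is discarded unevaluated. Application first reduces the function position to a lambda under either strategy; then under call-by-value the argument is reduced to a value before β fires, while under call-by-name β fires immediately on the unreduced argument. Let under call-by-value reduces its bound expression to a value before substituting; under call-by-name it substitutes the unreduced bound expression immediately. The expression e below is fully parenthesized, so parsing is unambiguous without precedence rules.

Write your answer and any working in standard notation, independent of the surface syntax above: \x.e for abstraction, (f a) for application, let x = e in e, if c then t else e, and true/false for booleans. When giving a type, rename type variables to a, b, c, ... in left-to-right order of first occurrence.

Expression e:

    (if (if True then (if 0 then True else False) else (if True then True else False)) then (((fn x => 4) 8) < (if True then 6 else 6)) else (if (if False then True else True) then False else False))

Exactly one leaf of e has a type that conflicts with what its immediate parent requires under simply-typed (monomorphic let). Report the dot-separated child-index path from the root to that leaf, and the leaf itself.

Trace:
  unify Bool ~ Bool
  unify Int ~ Bool
  FAIL: mismatch Int ~ Bool

Answer: 0.1.0 : 0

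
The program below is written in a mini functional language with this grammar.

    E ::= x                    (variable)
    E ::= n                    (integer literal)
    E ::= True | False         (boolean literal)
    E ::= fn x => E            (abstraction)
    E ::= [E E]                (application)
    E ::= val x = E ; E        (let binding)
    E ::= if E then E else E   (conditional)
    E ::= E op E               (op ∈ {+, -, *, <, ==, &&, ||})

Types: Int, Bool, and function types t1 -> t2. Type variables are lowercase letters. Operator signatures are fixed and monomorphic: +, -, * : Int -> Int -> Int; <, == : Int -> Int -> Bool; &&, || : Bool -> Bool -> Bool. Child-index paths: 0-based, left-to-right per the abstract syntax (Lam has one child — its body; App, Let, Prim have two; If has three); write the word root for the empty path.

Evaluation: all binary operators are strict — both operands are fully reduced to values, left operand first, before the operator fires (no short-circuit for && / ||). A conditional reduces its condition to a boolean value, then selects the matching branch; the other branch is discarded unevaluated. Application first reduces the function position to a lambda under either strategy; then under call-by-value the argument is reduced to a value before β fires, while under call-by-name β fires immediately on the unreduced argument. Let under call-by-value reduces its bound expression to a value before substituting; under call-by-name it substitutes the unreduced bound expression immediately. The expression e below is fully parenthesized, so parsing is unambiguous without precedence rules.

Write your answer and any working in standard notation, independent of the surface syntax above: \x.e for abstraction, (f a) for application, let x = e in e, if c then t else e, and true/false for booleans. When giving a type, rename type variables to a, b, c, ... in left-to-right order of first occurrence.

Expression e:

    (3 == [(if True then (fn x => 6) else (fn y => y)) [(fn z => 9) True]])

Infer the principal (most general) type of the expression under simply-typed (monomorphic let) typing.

Derivation:
  unify Int ~ Int
  unify Bool ~ Bool
\x._ : a -> Int
y : b
\y._ : b -> b
  unify a -> Int ~ b -> b
  unify a ~ b
  unify Int ~ b
\z._ : c -> Int
  unify c -> Int ~ Bool -> d
  unify c ~ Bool
  unify Int ~ d
_ _ : Int
  unify Int -> Int ~ Int -> e
  unify Int ~ Int
  unify Int ~ e
_ _ : Int
  unify Int ~ Int

Answer: Bool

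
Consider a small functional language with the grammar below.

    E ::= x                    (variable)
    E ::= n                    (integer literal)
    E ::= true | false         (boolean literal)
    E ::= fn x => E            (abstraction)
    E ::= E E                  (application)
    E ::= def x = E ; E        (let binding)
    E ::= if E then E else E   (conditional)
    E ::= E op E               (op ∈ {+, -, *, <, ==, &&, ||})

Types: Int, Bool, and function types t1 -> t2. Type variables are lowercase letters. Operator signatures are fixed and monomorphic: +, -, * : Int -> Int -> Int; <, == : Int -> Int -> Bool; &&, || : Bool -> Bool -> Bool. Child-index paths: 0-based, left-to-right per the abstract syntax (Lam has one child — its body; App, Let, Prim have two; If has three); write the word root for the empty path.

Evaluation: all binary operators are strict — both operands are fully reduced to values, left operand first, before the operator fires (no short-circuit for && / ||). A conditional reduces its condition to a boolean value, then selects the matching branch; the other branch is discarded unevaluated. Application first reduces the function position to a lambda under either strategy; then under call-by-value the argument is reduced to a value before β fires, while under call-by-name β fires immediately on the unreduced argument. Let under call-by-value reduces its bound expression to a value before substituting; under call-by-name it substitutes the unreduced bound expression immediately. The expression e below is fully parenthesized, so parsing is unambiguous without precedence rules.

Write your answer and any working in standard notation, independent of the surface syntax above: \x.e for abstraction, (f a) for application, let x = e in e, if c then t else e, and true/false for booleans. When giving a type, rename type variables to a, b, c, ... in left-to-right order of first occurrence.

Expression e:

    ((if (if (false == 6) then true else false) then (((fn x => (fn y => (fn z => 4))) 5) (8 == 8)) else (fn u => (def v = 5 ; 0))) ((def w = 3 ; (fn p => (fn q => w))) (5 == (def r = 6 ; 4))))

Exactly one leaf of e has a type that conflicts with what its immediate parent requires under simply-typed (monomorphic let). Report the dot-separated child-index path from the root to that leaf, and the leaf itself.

Answer: 0.0.0.0 : false

Working:
  unify Bool ~ Int
  FAIL: mismatch Bool ~ Int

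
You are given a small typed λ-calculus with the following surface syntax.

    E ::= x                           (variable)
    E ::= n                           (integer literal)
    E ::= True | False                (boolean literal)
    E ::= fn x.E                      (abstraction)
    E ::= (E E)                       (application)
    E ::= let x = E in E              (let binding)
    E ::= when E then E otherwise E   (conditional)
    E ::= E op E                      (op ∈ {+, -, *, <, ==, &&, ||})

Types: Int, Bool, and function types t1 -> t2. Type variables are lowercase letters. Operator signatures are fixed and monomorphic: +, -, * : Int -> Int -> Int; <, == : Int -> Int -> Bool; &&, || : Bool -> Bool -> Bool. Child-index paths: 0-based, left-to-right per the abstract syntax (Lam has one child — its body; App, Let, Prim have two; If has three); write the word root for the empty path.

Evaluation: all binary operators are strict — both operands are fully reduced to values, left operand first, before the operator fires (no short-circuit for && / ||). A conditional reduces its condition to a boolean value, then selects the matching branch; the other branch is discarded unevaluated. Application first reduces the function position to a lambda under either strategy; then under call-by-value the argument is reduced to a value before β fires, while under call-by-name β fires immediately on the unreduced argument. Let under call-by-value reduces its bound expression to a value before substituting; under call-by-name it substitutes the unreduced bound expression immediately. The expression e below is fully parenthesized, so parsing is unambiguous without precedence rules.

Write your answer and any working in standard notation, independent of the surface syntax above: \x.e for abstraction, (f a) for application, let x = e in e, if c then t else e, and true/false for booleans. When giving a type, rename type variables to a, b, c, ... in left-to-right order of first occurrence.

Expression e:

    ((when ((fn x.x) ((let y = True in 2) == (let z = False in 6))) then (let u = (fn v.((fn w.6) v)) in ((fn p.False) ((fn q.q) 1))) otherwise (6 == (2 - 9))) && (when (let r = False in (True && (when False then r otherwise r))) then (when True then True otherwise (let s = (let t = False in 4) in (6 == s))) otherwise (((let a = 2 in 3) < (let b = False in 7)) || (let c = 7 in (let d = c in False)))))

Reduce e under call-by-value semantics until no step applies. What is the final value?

Derivation:
step 0: ((if ((\x.x) ((let y = true in 2) == (let z = false in 6))) then (let u = (\v.((\w.6) v)) in ((\p.false) ((\q.q) 1))) else (6 == (2 - 9))) && (if (let r = false in (true && (if false then r else r))) then (if true then true else (let s = (let t = false in 4) in (6 == s))) else (((let a = 2 in 3) < (let b = false in 7)) || (let c = 7 in (let d = c in false)))))
step 1: [let@0.0.1.0] ((if ((\x.x) (2 == (let z = false in 6))) then (let u = (\v.((\w.6) v)) in ((\p.false) ((\q.q) 1))) else (6 == (2 - 9))) && (if (let r = false in (true && (if false then r else r))) then (if true then true else (let s = (let t = false in 4) in (6 == s))) else (((let a = 2 in 3) < (let b = false in 7)) || (let c = 7 in (let d = c in false)))))
step 2: [let@0.0.1.1] ((if ((\x.x) (2 == 6)) then (let u = (\v.((\w.6) v)) in ((\p.false) ((\q.q) 1))) else (6 == (2 - 9))) && (if (let r = false in (true && (if false then r else r))) then (if true then true else (let s = (let t = false in 4) in (6 == s))) else (((let a = 2 in 3) < (let b = false in 7)) || (let c = 7 in (let d = c in false)))))
step 3: [delta@0.0.1] ((if ((\x.x) false) then (let u = (\v.((\w.6) v)) in ((\p.false) ((\q.q) 1))) else (6 == (2 - 9))) && (if (let r = false in (true && (if false then r else r))) then (if true then true else (let s = (let t = false in 4) in (6 == s))) else (((let a = 2 in 3) < (let b = false in 7)) || (let c = 7 in (let d = c in false)))))
step 4: [beta@0.0] ((if false then (let u = (\v.((\w.6) v)) in ((\p.false) ((\q.q) 1))) else (6 == (2 - 9))) && (if (let r = false in (true && (if false then r else r))) then (if true then true else (let s = (let t = false in 4) in (6 == s))) else (((let a = 2 in 3) < (let b = false in 7)) || (let c = 7 in (let d = c in false)))))
step 5: [if@0] ((6 == (2 - 9)) && (if (let r = false in (true && (if false then r else r))) then (if true then true else (let s = (let t = false in 4) in (6 == s))) else (((let a = 2 in 3) < (let b = false in 7)) || (let c = 7 in (let d = c in false)))))
step 6: [delta@0.1] ((6 == -7) && (if (let r = false in (true && (if false then r else r))) then (if true then true else (let s = (let t = false in 4) in (6 == s))) else (((let a = 2 in 3) < (let b = false in 7)) || (let c = 7 in (let d = c in false)))))
step 7: [delta@0] (false && (if (let r = false in (true && (if false then r else r))) then (if true then true else (let s = (let t = false in 4) in (6 == s))) else (((let a = 2 in 3) < (let b = false in 7)) || (let c = 7 in (let d = c in false)))))
step 8: [let@1.0] (false && (if (true && (if false then false else false)) then (if true then true else (let s = (let t = false in 4) in (6 == s))) else (((let a = 2 in 3) < (let b = false in 7)) || (let c = 7 in (let d = c in false)))))
step 9: [if@1.0.1] (false && (if (true && false) then (if true then true else (let s = (let t = false in 4) in (6 == s))) else (((let a = 2 in 3) < (let b = false in 7)) || (let c = 7 in (let d = c in false)))))
step 10: [delta@1.0] (false && (if false then (if true then true else (let s = (let t = false in 4) in (6 == s))) else (((let a = 2 in 3) < (let b = false in 7)) || (let c = 7 in (let d = c in false)))))
step 11: [if@1] (false && (((let a = 2 in 3) < (let b = false in 7)) || (let c = 7 in (let d = c in false))))
step 12: [let@1.0.0] (false && ((3 < (let b = false in 7)) || (let c = 7 in (let d = c in false))))
step 13: [let@1.0.1] (false && ((3 < 7) || (let c = 7 in (let d = c in false))))
step 14: [delta@1.0] (false && (true || (let c = 7 in (let d = c in false))))
step 15: [let@1.1] (false && (true || (let d = 7 in false)))
step 16: [let@1.1] (false && (true || false))
step 17: [delta@1] (false && true)
step 18: [delta@root] false

Answer: false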